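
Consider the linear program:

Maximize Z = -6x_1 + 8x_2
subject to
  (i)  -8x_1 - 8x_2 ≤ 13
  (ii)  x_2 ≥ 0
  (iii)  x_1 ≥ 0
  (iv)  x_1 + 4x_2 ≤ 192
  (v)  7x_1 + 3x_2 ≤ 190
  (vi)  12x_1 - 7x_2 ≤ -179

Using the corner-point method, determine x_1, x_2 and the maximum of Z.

Corner points and Z = -6x_1 + 8x_2:
  (0, 48) → Z = 384
  (0, 179/7) → Z = 1432/7
  (184/25, 1154/25) → Z = 8128/25
  (793/85, 3533/85) → Z = 23506/85

At the optimal vertex, x_1 = 0 and x_1 + 4x_2 = 192.
Solving simultaneously gives x_1 = 0, x_2 = 48.

x_1 = 0, x_2 = 48, maximum Z = 384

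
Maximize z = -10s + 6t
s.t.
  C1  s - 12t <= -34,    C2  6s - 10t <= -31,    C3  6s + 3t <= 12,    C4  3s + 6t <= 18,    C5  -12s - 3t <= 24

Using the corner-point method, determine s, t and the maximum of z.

The binding constraints are 3s + 6t = 18 and -12s - 3t = 24.
Solving simultaneously gives s = -22/7, t = 32/7.

s = -22/7, t = 32/7, maximum z = 412/7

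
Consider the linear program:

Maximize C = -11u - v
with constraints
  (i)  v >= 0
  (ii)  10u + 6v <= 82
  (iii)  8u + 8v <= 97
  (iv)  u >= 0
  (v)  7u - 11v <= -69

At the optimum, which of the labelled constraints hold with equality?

(iv) and (v)

Feasible corners and C = -11u - v:
  (37/16, 157/16) → C = -141/4
  (61/19, 158/19) → C = -829/19
  (0, 97/8) → C = -97/8
  (0, 69/11) → C = -69/11

The maximum is at (0, 69/11). Substituting into each constraint, equality holds for (iv) and (v); the remaining constraints have slack.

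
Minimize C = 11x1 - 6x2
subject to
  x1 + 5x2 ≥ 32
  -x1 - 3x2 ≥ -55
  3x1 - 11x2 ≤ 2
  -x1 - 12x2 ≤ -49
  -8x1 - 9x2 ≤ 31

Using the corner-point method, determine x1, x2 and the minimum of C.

Extreme points and C = 11x1 - 6x2:
  (181/13, 47/13) → C = 1709/13
  (-443/31, 287/31) → C = -6595/31
  (611/20, 163/20) → C = 5743/20
  (-196/5, 157/5) → C = -3098/5

The optimum lies where -x1 - 3x2 = -55 and -8x1 - 9x2 = 31.
Solving simultaneously gives x1 = -196/5, x2 = 157/5.

x1 = -196/5, x2 = 157/5, minimum C = -3098/5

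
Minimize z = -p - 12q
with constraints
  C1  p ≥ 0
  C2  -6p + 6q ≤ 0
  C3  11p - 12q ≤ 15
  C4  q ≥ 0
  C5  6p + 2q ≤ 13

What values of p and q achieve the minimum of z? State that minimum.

p = 13/8, q = 13/8, minimum z = -169/8

Vertices and z = -p - 12q:
  (0, 0) → z = 0
  (13/8, 13/8) → z = -169/8
  (15/11, 0) → z = -15/11
  (93/47, 53/94) → z = -411/47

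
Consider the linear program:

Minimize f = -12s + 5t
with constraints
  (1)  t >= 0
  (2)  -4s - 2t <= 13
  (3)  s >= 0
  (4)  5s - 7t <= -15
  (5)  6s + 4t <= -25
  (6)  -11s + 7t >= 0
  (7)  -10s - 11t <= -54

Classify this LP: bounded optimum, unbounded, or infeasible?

The boundaries s = 0 and -10s - 11t = -54 meet at (0, 54/11), but that point violates 6s + 4t ≤ -25. Every candidate vertex is excluded by some other constraint, so the feasible region is empty.

infeasible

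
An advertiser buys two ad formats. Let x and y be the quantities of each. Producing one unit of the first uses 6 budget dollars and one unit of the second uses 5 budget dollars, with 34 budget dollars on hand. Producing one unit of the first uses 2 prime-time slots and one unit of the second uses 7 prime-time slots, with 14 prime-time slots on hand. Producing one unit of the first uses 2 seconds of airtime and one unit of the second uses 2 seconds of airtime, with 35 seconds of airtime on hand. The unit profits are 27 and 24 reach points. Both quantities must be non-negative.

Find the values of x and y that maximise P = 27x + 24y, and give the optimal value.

x = 21/4, y = 1/2, maximum P = 615/4

Feasible corners and P = 27x + 24y:
  (0, 0) → P = 0
  (0, 2) → P = 48
  (17/3, 0) → P = 153
  (21/4, 1/2) → P = 615/4

The optimum lies where 6x + 5y = 34 and 2x + 7y = 14.
Solving simultaneously gives x = 21/4, y = 1/2.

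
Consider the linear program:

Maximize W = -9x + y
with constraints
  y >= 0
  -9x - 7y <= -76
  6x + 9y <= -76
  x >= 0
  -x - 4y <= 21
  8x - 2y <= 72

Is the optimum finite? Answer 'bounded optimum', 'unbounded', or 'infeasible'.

infeasible

The boundaries y = 0 and -9x - 7y = -76 meet at (76/9, 0), but that point violates 6x + 9y ≤ -76. Every candidate vertex is excluded by some other constraint, so the feasible region is empty.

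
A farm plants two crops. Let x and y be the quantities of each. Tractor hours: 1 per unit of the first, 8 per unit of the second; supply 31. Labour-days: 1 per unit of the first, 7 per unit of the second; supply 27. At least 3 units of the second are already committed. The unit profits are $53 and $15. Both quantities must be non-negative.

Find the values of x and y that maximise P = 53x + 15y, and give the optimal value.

x = 6, y = 3, maximum P = 363

Vertices and P = 53x + 15y:
  (0, 27/7) → P = 405/7
  (0, 3) → P = 45
  (6, 3) → P = 363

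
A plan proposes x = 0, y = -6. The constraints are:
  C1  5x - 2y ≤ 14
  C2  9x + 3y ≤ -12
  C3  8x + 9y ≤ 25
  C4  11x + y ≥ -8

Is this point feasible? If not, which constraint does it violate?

C1: 12 ≤ 14 ✓
C2: -18 ≤ -12 ✓
C3: -54 ≤ 25 ✓
C4: -6 ≥ -8 ✓

feasible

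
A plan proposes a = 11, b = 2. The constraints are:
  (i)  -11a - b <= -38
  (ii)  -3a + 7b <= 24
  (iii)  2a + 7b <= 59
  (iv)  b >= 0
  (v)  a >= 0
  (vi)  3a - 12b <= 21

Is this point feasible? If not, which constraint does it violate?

(i): -123 ≤ -38 ✓
(ii): -19 ≤ 24 ✓
(iii): 36 ≤ 59 ✓
(iv): 2 ≥ 0 ✓
(v): 11 ≥ 0 ✓
(vi): 9 ≤ 21 ✓

feasible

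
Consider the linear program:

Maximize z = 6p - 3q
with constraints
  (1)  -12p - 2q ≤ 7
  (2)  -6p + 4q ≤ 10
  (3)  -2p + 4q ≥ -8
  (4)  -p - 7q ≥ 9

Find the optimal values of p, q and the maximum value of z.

Extreme points and z = 6p - 3q:
  (-3/13, -55/26) → z = 129/26
  (-31/82, -101/82) → z = 117/82
  (10/9, -13/9) → z = 11

The optimum lies where -2p + 4q = -8 and -p - 7q = 9.
Solving simultaneously gives p = 10/9, q = -13/9.

p = 10/9, q = -13/9, maximum z = 11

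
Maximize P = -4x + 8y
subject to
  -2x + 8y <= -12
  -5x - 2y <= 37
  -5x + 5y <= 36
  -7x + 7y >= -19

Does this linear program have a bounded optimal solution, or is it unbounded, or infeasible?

Corner points and P = -4x + 8y:
  (-68/11, -67/22) → P = 4/11
  (34/21, -23/21) → P = -320/21
  (-221/49, -354/49) → P = -1948/49
The feasible region has finitely many vertices and no improving ray; the maximum is 4/11 at (-68/11, -67/22).

bounded optimum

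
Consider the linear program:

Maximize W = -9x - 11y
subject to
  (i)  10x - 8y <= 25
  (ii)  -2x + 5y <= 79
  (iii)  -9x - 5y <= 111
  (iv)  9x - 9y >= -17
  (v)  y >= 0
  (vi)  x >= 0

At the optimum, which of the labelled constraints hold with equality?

Vertices and W = -9x - 11y:
  (361/18, 395/18) → W = -3797/9
  (5/2, 0) → W = -45/2
  (0, 17/9) → W = -187/9
  (0, 0) → W = 0

The maximum is at (0, 0). Substituting into each constraint, equality holds for (v) and (vi); the remaining constraints have slack.

(v) and (vi)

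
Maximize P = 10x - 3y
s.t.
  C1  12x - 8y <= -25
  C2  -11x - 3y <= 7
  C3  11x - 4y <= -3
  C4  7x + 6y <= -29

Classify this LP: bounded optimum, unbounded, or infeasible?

The boundaries 12x - 8y = -25 and -11x - 3y = 7 meet at (-131/124, 191/124), but that point violates 7x + 6y ≤ -29. Every candidate vertex is excluded by some other constraint, so the feasible region is empty.

infeasible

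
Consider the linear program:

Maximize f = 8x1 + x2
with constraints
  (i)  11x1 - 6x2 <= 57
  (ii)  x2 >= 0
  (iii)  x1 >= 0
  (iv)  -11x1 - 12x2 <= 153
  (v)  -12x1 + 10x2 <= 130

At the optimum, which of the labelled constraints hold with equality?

(i) and (v)

Feasible corners and f = 8x1 + x2:
  (57/11, 0) → f = 456/11
  (675/19, 1057/19) → f = 6457/19
  (0, 0) → f = 0
  (0, 13) → f = 13

The maximum is at (675/19, 1057/19). Substituting into each constraint, equality holds for (i) and (v); the remaining constraints have slack.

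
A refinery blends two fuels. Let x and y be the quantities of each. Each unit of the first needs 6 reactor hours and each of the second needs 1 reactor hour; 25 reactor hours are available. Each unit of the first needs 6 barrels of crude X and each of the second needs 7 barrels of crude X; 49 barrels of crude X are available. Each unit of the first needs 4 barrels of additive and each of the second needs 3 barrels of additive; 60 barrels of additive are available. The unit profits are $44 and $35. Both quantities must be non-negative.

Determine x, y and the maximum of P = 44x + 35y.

x = 7/2, y = 4, maximum P = 294

Vertices and P = 44x + 35y:
  (0, 0) → P = 0
  (0, 7) → P = 245
  (25/6, 0) → P = 550/3
  (7/2, 4) → P = 294

At the optimal vertex, 6x + y = 25 and 6x + 7y = 49.
Solving simultaneously gives x = 7/2, y = 4.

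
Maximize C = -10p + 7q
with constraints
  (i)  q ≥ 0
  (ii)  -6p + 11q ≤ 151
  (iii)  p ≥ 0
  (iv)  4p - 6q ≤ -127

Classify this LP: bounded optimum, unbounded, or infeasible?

The boundaries q = 0 and p = 0 meet at (0, 0), but that point violates 4p - 6q ≤ -127. Every candidate vertex is excluded by some other constraint, so the feasible region is empty.

infeasible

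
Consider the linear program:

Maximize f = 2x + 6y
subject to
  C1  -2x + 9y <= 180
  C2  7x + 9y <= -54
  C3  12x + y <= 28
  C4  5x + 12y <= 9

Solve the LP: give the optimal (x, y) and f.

x = -693/23, y = 306/23, maximum f = 450/23

Feasible corners and f = 2x + 6y:
  (-693/23, 306/23) → f = 450/23
  (306/101, -844/101) → f = -4452/101
  (-243/13, 111/13) → f = 180/13
The feasible region is unbounded (it extends along (-9, -2), (1, -12)), but f strictly decreases along every unbounded feasible direction, so there is no improving ray and the maximum is attained at a vertex.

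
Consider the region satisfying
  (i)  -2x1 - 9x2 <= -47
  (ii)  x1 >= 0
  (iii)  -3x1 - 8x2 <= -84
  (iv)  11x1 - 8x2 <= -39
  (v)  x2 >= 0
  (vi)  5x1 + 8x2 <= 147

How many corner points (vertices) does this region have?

Intersecting each pair of boundary lines and keeping only the points that satisfy every inequality leaves:
  (0, 21/2)
  (0, 147/8)
  (45/14, 1041/112)
  (27/4, 453/32)

4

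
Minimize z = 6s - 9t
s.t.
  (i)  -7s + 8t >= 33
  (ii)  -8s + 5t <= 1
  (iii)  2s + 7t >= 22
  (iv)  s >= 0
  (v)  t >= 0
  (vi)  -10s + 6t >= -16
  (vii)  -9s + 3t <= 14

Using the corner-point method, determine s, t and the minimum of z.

Extreme points and z = 6s - 9t:
  (157/29, 257/29) → z = -1371/29
  (163/19, 221/19) → z = -1011/19
  (43, 69) → z = -363

s = 43, t = 69, minimum z = -363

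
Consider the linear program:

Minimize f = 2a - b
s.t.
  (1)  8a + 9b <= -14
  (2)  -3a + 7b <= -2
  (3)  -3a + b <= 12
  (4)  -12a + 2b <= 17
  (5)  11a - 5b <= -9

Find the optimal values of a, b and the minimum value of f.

Corner points and f = 2a - b:
  (-41/26, -25/26) → f = -57/26
  (-73/62, -49/62) → f = -97/62
  (-67/38, -79/38) → f = -55/38

The binding constraints are -3a + 7b = -2 and -12a + 2b = 17.
Solving simultaneously gives a = -41/26, b = -25/26.

a = -41/26, b = -25/26, minimum f = -57/26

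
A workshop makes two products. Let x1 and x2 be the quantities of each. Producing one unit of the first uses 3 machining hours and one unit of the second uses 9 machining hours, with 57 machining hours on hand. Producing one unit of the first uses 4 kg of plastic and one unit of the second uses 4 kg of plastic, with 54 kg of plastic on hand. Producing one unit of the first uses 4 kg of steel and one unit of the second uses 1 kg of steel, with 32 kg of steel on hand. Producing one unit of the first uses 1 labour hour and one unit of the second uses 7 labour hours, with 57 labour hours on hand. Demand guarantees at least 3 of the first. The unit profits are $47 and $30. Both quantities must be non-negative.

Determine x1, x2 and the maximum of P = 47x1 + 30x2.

x1 = 7, x2 = 4, maximum P = 449

Vertices and P = 47x1 + 30x2:
  (8, 0) → P = 376
  (3, 0) → P = 141
  (7, 4) → P = 449
  (3, 16/3) → P = 301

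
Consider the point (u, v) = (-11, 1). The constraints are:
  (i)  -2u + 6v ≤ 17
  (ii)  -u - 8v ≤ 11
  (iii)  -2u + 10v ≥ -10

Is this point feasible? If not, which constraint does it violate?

not feasible — violates (i)

Constraint (i): -2u + 6v = 28, which is not ≤ 17. All other constraints are satisfied.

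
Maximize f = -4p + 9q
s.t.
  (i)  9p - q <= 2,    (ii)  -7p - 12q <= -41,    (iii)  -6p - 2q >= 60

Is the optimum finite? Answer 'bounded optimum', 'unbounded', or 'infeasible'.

unbounded

From the feasible point (-401/29, 333/29), moving in the direction (-2, 6) keeps every constraint satisfied while f increases without bound.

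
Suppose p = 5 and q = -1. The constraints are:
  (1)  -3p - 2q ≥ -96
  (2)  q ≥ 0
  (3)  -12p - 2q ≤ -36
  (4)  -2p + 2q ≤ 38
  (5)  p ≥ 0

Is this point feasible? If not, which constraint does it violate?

Constraint (2): q = -1, which is not ≥ 0. All other constraints are satisfied.

not feasible — violates (2)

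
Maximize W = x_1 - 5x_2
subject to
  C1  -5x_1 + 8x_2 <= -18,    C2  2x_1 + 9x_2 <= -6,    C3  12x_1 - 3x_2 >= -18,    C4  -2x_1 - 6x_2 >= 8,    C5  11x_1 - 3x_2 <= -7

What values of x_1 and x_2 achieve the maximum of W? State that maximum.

Corner points and W = x_1 - 5x_2:
  (-22/9, -34/9) → W = 148/9
  (-110/73, -233/73) → W = 1055/73
  (-11, -38) → W = 179

At the optimal vertex, 12x_1 - 3x_2 = -18 and 11x_1 - 3x_2 = -7.
Solving simultaneously gives x_1 = -11, x_2 = -38.

x_1 = -11, x_2 = -38, maximum W = 179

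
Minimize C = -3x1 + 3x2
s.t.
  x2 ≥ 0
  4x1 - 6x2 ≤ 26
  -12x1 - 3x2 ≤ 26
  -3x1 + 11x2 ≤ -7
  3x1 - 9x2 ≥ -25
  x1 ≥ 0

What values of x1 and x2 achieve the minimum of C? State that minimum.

x1 = 122/13, x2 = 25/13, minimum C = -291/13

Vertices and C = -3x1 + 3x2:
  (13/2, 0) → C = -39/2
  (7/3, 0) → C = -7
  (122/13, 25/13) → C = -291/13

The binding constraints are 4x1 - 6x2 = 26 and -3x1 + 11x2 = -7.
Solving simultaneously gives x1 = 122/13, x2 = 25/13.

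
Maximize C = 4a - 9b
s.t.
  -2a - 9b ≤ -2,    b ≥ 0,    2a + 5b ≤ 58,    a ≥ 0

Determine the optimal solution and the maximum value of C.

a = 29, b = 0, maximum C = 116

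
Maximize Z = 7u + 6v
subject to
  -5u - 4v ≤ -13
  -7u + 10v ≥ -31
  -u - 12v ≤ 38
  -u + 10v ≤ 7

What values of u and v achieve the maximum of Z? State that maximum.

u = 19/3, v = 4/3, maximum Z = 157/3

Feasible corners and Z = 7u + 6v:
  (127/39, -32/39) → Z = 697/39
  (17/9, 8/9) → Z = 167/9
  (19/3, 4/3) → Z = 157/3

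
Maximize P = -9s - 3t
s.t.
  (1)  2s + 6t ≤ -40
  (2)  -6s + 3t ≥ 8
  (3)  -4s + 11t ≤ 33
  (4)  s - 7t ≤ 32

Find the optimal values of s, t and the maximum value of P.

Extreme points and P = -9s - 3t:
  (-319/23, -47/23) → P = 3012/23
  (-22/5, -26/5) → P = 276/5
  (-583/17, -161/17) → P = 5730/17

The optimum lies where -4s + 11t = 33 and s - 7t = 32.
Solving simultaneously gives s = -583/17, t = -161/17.

s = -583/17, t = -161/17, maximum P = 5730/17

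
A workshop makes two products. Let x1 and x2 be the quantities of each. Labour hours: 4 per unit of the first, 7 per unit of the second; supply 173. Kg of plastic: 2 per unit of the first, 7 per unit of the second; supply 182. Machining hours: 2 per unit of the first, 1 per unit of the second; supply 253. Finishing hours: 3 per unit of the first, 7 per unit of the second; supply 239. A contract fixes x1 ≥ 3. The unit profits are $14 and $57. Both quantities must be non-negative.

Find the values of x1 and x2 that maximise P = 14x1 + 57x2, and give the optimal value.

x1 = 3, x2 = 23, maximum P = 1353

Extreme points and P = 14x1 + 57x2:
  (173/4, 0) → P = 1211/2
  (3, 0) → P = 42
  (3, 23) → P = 1353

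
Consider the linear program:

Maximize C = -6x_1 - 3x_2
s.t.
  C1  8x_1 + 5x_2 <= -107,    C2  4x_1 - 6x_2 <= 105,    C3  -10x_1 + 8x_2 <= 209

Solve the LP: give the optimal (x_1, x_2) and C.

Feasible corners and C = -6x_1 - 3x_2:
  (-117/68, -317/17) → C = 2253/34
  (-1901/114, 301/57) → C = 1600/19
  (-1047/14, -943/14) → C = 9111/14

The optimum lies where 4x_1 - 6x_2 = 105 and -10x_1 + 8x_2 = 209.
Solving simultaneously gives x_1 = -1047/14, x_2 = -943/14.

x_1 = -1047/14, x_2 = -943/14, maximum C = 9111/14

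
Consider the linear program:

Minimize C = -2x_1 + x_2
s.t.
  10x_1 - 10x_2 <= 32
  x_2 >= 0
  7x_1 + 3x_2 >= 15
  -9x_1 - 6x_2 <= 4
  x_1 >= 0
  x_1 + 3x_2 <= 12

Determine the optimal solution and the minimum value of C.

The optimum lies where 10x_1 - 10x_2 = 32 and x_1 + 3x_2 = 12.
Solving simultaneously gives x_1 = 27/5, x_2 = 11/5.

x_1 = 27/5, x_2 = 11/5, minimum C = -43/5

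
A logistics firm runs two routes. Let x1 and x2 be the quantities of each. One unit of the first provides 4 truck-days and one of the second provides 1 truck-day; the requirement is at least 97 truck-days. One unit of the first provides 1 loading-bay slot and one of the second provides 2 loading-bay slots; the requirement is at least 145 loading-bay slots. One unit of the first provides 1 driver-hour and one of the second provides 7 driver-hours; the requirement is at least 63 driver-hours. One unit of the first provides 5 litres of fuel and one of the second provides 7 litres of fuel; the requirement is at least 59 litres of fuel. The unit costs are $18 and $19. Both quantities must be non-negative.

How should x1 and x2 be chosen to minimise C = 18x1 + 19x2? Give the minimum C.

x1 = 7, x2 = 69, minimum C = 1437

Vertices and C = 18x1 + 19x2:
  (0, 97) → C = 1843
  (145, 0) → C = 2610
  (7, 69) → C = 1437
The feasible region is unbounded (it extends along (0, 1), (1, 0)), but C strictly increases along every unbounded feasible direction, so there is no improving ray and the minimum is attained at a vertex.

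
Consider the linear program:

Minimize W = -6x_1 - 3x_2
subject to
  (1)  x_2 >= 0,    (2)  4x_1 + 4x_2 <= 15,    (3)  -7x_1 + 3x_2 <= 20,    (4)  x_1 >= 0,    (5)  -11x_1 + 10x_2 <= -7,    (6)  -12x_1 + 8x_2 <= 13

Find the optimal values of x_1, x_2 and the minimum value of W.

The binding constraints are x_2 = 0 and 4x_1 + 4x_2 = 15.
Solving simultaneously gives x_1 = 15/4, x_2 = 0.

x_1 = 15/4, x_2 = 0, minimum W = -45/2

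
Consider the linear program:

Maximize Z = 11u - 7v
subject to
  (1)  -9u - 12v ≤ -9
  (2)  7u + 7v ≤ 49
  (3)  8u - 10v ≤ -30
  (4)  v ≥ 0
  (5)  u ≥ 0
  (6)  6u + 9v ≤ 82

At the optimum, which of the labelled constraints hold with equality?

Feasible corners and Z = 11u - 7v:
  (20/9, 43/9) → Z = -9
  (0, 7) → Z = -49
  (0, 3) → Z = -21

The maximum is at (20/9, 43/9). Substituting into each constraint, equality holds for (2) and (3); the remaining constraints have slack.

(2) and (3)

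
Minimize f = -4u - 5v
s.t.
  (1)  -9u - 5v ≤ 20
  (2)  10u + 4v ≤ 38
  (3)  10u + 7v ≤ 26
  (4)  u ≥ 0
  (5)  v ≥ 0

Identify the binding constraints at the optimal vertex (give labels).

(3) and (4)

Extreme points and f = -4u - 5v:
  (0, 26/7) → f = -130/7
  (13/5, 0) → f = -52/5
  (0, 0) → f = 0

The minimum is at (0, 26/7). Substituting into each constraint, equality holds for (3) and (4); the remaining constraints have slack.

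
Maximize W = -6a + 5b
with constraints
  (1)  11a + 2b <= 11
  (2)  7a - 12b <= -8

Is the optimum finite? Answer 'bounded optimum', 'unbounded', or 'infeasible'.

From the feasible point (58/73, 165/146), moving in the direction (-2, 11) keeps every constraint satisfied while W increases without bound.

unbounded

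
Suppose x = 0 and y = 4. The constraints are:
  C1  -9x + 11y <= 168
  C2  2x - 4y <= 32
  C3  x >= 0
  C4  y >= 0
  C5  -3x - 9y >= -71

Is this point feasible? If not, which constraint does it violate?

C1: 44 ≤ 168 ✓
C2: -16 ≤ 32 ✓
C3: 0 ≥ 0 ✓
C4: 4 ≥ 0 ✓
C5: -36 ≥ -71 ✓

feasible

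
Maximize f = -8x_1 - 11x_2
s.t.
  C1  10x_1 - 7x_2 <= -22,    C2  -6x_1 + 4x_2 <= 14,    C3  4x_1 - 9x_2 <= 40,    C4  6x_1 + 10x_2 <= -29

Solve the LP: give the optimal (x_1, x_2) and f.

Extreme points and f = -8x_1 - 11x_2:
  (-5, -4) → f = 84
  (-423/142, -79/71) → f = 2561/71
  (-64/21, -15/14) → f = 217/6

The optimum lies where 10x_1 - 7x_2 = -22 and -6x_1 + 4x_2 = 14.
Solving simultaneously gives x_1 = -5, x_2 = -4.

x_1 = -5, x_2 = -4, maximum f = 84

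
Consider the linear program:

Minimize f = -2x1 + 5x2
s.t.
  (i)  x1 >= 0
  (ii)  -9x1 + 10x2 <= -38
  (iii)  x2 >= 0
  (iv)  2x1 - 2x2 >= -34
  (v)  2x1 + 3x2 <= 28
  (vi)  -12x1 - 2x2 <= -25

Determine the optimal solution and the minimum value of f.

x1 = 14, x2 = 0, minimum f = -28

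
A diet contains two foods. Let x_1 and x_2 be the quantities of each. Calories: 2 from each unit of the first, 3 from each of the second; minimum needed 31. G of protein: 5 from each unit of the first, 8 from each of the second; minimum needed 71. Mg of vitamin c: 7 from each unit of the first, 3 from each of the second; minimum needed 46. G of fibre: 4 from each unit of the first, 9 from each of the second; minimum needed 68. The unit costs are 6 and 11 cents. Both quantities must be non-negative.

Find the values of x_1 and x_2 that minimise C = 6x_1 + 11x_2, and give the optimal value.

Corner points and C = 6x_1 + 11x_2:
  (0, 46/3) → C = 506/3
  (17, 0) → C = 102
  (3, 25/3) → C = 329/3
  (25/2, 2) → C = 97
The feasible region is unbounded (it extends along (0, 1), (1, 0)), but C strictly increases along every unbounded feasible direction, so there is no improving ray and the minimum is attained at a vertex.

The optimum lies where 2x_1 + 3x_2 = 31 and 4x_1 + 9x_2 = 68.
Solving simultaneously gives x_1 = 25/2, x_2 = 2.

x_1 = 25/2, x_2 = 2, minimum C = 97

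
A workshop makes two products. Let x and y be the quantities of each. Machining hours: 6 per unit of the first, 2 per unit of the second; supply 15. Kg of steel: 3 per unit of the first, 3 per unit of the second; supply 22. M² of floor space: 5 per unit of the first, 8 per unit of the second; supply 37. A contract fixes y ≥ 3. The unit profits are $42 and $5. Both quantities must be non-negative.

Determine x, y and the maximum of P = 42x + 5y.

Extreme points and P = 42x + 5y:
  (0, 37/8) → P = 185/8
  (0, 3) → P = 15
  (23/19, 147/38) → P = 2667/38
  (3/2, 3) → P = 78

The optimum lies where 6x + 2y = 15 and y = 3.
Solving simultaneously gives x = 3/2, y = 3.

x = 3/2, y = 3, maximum P = 78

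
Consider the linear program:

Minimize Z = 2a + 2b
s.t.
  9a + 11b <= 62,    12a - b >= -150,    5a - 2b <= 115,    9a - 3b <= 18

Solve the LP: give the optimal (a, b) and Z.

Feasible corners and Z = 2a + 2b:
  (-1588/141, 698/47) → Z = 1012/141
  (64/21, 22/7) → Z = 260/21
  (-52/3, -58) → Z = -452/3

At the optimal vertex, 12a - b = -150 and 9a - 3b = 18.
Solving simultaneously gives a = -52/3, b = -58.

a = -52/3, b = -58, minimum Z = -452/3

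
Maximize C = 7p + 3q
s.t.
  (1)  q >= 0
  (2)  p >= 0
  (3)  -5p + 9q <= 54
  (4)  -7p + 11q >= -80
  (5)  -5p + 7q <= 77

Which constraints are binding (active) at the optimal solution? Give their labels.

(3) and (4)

Feasible corners and C = 7p + 3q:
  (0, 0) → C = 0
  (80/7, 0) → C = 80
  (0, 6) → C = 18
  (657/4, 389/4) → C = 2883/2

The maximum is at (657/4, 389/4). Substituting into each constraint, equality holds for (3) and (4); the remaining constraints have slack.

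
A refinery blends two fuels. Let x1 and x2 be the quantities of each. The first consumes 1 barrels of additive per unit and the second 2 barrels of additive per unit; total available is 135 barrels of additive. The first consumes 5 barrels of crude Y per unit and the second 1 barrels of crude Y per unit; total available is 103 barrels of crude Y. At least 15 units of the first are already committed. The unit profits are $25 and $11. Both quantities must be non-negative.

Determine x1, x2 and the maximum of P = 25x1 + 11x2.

x1 = 15, x2 = 28, maximum P = 683

Vertices and P = 25x1 + 11x2:
  (103/5, 0) → P = 515
  (15, 0) → P = 375
  (15, 28) → P = 683

At the optimal vertex, 5x1 + x2 = 103 and x1 = 15.
Solving simultaneously gives x1 = 15, x2 = 28.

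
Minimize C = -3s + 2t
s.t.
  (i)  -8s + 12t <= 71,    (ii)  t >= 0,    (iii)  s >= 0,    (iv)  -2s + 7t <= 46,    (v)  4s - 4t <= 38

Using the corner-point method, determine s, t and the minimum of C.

Feasible corners and C = -3s + 2t:
  (0, 71/12) → C = 71/6
  (55/32, 113/16) → C = 287/32
  (0, 0) → C = 0
  (19/2, 0) → C = -57/2
  (45/2, 13) → C = -83/2

s = 45/2, t = 13, minimum C = -83/2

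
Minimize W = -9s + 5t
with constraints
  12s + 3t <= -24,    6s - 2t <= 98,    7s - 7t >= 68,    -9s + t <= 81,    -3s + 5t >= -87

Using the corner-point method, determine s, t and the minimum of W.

Vertices and W = -9s + 5t:
  (12/35, -328/35) → W = -1748/35
  (47/23, -372/23) → W = -2283/23
  (-635/56, -1179/56) → W = -45/14
  (-82/7, -171/7) → W = -117/7

s = 47/23, t = -372/23, minimum W = -2283/23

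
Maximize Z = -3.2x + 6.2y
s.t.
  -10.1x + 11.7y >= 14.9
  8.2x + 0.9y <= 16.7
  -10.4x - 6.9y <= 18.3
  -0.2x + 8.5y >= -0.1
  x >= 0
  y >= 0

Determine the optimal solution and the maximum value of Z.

x = 0, y = 167/9, maximum Z = 5177/45

Extreme points and Z = -3.2x + 6.2y:
  (674/389, 9695/3501) → Z = 203489/17505
  (0, 149/117) → Z = 4619/585
  (0, 167/9) → Z = 5177/45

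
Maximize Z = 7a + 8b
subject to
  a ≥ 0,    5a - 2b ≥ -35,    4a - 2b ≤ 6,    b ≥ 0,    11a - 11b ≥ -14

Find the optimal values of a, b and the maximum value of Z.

a = 47/11, b = 61/11, maximum Z = 817/11

Vertices and Z = 7a + 8b:
  (0, 0) → Z = 0
  (0, 14/11) → Z = 112/11
  (3/2, 0) → Z = 21/2
  (47/11, 61/11) → Z = 817/11

The binding constraints are 4a - 2b = 6 and 11a - 11b = -14.
Solving simultaneously gives a = 47/11, b = 61/11.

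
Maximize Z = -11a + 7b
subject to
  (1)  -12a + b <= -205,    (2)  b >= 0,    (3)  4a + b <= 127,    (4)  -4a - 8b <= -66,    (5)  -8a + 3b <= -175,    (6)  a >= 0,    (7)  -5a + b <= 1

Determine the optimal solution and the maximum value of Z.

Corner points and Z = -11a + 7b:
  (127/4, 0) → Z = -1397/4
  (175/8, 0) → Z = -1925/8
  (139/5, 79/5) → Z = -976/5

a = 139/5, b = 79/5, maximum Z = -976/5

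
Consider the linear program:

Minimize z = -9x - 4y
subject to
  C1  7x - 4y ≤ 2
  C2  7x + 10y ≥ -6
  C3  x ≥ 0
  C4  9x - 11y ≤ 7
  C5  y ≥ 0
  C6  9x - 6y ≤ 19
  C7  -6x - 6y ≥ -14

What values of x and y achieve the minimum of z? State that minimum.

x = 34/33, y = 43/33, minimum z = -478/33

Feasible corners and z = -9x - 4y:
  (2/7, 0) → z = -18/7
  (34/33, 43/33) → z = -478/33
  (0, 0) → z = 0
  (0, 7/3) → z = -28/3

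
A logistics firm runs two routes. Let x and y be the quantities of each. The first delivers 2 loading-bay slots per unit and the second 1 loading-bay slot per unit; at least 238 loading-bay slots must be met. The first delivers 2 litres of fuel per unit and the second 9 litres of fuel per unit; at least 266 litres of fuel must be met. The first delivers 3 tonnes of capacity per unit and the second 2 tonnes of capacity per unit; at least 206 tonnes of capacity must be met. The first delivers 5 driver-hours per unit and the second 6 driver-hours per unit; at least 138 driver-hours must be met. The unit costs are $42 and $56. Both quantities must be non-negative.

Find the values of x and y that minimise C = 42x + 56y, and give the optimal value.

Extreme points and C = 42x + 56y:
  (0, 238) → C = 13328
  (133, 0) → C = 5586
  (469/4, 7/2) → C = 10241/2
The feasible region is unbounded (it extends along (0, 1), (1, 0)), but C strictly increases along every unbounded feasible direction, so there is no improving ray and the minimum is attained at a vertex.

x = 469/4, y = 7/2, minimum C = 10241/2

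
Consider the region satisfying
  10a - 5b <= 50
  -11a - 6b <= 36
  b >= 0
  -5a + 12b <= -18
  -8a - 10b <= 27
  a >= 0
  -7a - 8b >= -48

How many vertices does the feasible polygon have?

The feasible vertices (each the meet of two boundaries and inside every other half-plane) are:
  (5, 0)
  (102/19, 14/19)
  (18/5, 0)

3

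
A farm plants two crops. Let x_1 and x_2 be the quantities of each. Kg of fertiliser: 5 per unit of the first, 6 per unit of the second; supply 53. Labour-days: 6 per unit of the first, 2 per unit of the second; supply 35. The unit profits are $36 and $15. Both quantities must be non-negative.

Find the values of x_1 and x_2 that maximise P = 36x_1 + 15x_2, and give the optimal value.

x_1 = 4, x_2 = 11/2, maximum P = 453/2

Corner points and P = 36x_1 + 15x_2:
  (0, 0) → P = 0
  (0, 53/6) → P = 265/2
  (35/6, 0) → P = 210
  (4, 11/2) → P = 453/2

The binding constraints are 5x_1 + 6x_2 = 53 and 6x_1 + 2x_2 = 35.
Solving simultaneously gives x_1 = 4, x_2 = 11/2.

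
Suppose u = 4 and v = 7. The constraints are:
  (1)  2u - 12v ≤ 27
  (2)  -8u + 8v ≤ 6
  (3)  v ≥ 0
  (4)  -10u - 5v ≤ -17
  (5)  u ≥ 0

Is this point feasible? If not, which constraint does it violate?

not feasible — violates (2)

Constraint (2): -8u + 8v = 24, which is not ≤ 6. All other constraints are satisfied.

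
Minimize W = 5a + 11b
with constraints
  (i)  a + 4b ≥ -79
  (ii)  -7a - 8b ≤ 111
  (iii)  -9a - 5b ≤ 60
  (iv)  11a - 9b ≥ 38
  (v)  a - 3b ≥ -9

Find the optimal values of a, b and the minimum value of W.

The feasible region is unbounded (it extends along (3, 1), (4, -1)), but W strictly increases along every unbounded feasible direction, so there is no improving ray and the minimum is attained at a vertex.

The optimum lies where a + 4b = -79 and -7a - 8b = 111.
Solving simultaneously gives a = 47/5, b = -221/10.

a = 47/5, b = -221/10, minimum W = -1961/10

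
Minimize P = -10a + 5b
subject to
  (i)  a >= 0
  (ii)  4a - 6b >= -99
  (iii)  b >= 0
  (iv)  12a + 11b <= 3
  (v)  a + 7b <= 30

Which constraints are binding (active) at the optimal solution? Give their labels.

(iii) and (iv)

Feasible corners and P = -10a + 5b:
  (0, 0) → P = 0
  (0, 3/11) → P = 15/11
  (1/4, 0) → P = -5/2

The minimum is at (1/4, 0). Substituting into each constraint, equality holds for (iii) and (iv); the remaining constraints have slack.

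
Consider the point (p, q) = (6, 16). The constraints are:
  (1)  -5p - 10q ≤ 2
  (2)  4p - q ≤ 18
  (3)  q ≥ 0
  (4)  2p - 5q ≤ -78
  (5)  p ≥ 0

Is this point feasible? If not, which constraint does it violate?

Constraint (4): 2p - 5q = -68, which is not ≤ -78. All other constraints are satisfied.

not feasible — violates (4)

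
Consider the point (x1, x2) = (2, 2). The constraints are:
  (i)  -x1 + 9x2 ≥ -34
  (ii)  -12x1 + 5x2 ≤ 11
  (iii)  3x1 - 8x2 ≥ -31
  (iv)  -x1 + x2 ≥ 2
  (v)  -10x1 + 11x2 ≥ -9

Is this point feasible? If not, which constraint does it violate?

not feasible — violates (iv)

Constraint (iv): -x1 + x2 = 0, which is not ≥ 2. All other constraints are satisfied.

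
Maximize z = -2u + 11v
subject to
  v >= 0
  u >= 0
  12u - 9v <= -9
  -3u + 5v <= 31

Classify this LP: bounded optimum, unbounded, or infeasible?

bounded optimum

Feasible corners and z = -2u + 11v:
  (0, 1) → z = 11
  (0, 31/5) → z = 341/5
  (78/11, 115/11) → z = 1109/11
The feasible region has finitely many vertices and no improving ray; the maximum is 1109/11 at (78/11, 115/11).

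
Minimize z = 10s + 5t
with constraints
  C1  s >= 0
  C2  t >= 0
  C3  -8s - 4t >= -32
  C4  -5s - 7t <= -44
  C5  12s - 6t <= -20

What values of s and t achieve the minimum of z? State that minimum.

Extreme points and z = 10s + 5t:
  (0, 8) → z = 40
  (0, 44/7) → z = 220/7
  (7/6, 17/3) → z = 40
  (62/57, 314/57) → z = 730/19

The binding constraints are s = 0 and -5s - 7t = -44.
Solving simultaneously gives s = 0, t = 44/7.

s = 0, t = 44/7, minimum z = 220/7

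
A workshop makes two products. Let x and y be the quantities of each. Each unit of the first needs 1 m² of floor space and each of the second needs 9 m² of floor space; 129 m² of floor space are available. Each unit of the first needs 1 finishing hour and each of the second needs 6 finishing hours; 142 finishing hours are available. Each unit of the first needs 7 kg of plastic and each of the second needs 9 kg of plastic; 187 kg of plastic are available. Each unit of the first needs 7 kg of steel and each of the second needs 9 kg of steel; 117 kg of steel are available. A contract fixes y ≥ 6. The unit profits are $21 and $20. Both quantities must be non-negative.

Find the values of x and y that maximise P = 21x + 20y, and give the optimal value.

Vertices and P = 21x + 20y:
  (0, 13) → P = 260
  (0, 6) → P = 120
  (9, 6) → P = 309

x = 9, y = 6, maximum P = 309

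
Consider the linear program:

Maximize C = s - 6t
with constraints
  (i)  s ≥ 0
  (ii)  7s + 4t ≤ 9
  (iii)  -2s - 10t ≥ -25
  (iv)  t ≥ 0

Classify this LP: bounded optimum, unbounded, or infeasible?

bounded optimum

Corner points and C = s - 6t:
  (0, 9/4) → C = -27/2
  (0, 0) → C = 0
  (9/7, 0) → C = 9/7
The feasible region has finitely many vertices and no improving ray; the maximum is 9/7 at (9/7, 0).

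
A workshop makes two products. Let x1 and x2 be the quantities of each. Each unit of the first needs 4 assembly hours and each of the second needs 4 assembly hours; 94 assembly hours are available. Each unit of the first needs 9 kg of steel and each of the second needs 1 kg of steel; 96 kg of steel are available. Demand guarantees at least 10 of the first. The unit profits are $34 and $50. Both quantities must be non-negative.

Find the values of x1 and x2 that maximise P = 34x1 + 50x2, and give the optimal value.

Corner points and P = 34x1 + 50x2:
  (32/3, 0) → P = 1088/3
  (10, 0) → P = 340
  (10, 6) → P = 640

The optimum lies where 9x1 + x2 = 96 and x1 = 10.
Solving simultaneously gives x1 = 10, x2 = 6.

x1 = 10, x2 = 6, maximum P = 640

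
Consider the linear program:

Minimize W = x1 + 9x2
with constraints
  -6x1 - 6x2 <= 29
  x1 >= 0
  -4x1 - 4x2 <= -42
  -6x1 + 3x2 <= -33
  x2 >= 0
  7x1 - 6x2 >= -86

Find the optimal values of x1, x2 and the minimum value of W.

Vertices and W = x1 + 9x2:
  (43/6, 10/3) → W = 223/6
  (21/2, 0) → W = 21/2
  (152/5, 249/5) → W = 2393/5
The feasible region is unbounded (it extends along (6, 7), (1, 0)), but W strictly increases along every unbounded feasible direction, so there is no improving ray and the minimum is attained at a vertex.

At the optimal vertex, -4x1 - 4x2 = -42 and x2 = 0.
Solving simultaneously gives x1 = 21/2, x2 = 0.

x1 = 21/2, x2 = 0, minimum W = 21/2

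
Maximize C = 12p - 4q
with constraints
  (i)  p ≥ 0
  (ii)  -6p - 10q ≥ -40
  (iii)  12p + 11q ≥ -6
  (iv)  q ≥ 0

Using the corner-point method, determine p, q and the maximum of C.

The optimum lies where -6p - 10q = -40 and q = 0.
Solving simultaneously gives p = 20/3, q = 0.

p = 20/3, q = 0, maximum C = 80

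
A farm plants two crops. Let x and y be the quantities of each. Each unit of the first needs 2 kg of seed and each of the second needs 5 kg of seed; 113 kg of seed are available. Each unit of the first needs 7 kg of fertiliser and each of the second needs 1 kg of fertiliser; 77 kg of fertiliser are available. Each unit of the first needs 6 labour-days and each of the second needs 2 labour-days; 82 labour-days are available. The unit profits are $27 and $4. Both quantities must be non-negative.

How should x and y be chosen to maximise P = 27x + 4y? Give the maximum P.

x = 9, y = 14, maximum P = 299

Extreme points and P = 27x + 4y:
  (0, 0) → P = 0
  (0, 113/5) → P = 452/5
  (11, 0) → P = 297
  (92/13, 257/13) → P = 3512/13
  (9, 14) → P = 299

The optimum lies where 7x + y = 77 and 6x + 2y = 82.
Solving simultaneously gives x = 9, y = 14.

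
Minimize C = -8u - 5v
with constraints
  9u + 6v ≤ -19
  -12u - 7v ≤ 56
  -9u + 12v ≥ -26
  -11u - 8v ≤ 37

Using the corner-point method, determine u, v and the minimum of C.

u = -4/9, v = -5/2, minimum C = 289/18

Corner points and C = -8u - 5v:
  (-203/9, 92/3) → C = 244/9
  (-4/9, -5/2) → C = 289/18
  (-189/19, 172/19) → C = 652/19
  (-59/51, -619/204) → C = 1661/68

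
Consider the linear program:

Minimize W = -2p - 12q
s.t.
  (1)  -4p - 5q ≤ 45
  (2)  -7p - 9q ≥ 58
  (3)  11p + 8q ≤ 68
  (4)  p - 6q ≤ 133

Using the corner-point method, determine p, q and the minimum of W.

p = -115, q = 83, minimum W = -766

Extreme points and W = -2p - 12q:
  (-115, 83) → W = -766
  (395/29, -577/29) → W = 6134/29
  (283/17, -989/51) → W = 3390/17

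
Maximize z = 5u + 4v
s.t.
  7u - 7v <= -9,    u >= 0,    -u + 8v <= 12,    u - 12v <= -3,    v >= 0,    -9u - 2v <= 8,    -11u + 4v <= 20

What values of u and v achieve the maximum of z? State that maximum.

Corner points and z = 5u + 4v:
  (0, 9/7) → z = 36/7
  (12/49, 75/49) → z = 360/49
  (0, 3/2) → z = 6

u = 12/49, v = 75/49, maximum z = 360/49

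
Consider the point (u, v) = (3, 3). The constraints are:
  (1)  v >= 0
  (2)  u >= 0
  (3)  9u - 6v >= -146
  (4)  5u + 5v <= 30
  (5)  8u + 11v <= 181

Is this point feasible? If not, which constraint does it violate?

(1): 3 ≥ 0 ✓
(2): 3 ≥ 0 ✓
(3): 9 ≥ -146 ✓
(4): 30 ≤ 30 ✓
(5): 57 ≤ 181 ✓

feasible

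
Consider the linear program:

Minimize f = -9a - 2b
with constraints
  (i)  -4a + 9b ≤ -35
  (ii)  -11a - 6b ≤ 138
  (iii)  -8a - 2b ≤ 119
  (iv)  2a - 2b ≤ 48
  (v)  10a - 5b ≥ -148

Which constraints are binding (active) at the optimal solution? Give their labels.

(i) and (iv)

Corner points and f = -9a - 2b:
  (-344/41, -937/123) → f = 11162/123
  (181/5, 61/5) → f = -1751/5
  (6/17, -402/17) → f = 750/17

The minimum is at (181/5, 61/5). Substituting into each constraint, equality holds for (i) and (iv); the remaining constraints have slack.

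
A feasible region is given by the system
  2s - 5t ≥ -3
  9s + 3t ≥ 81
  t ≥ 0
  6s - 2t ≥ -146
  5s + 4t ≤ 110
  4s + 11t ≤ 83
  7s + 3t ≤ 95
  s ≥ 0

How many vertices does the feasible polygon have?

Pairwise boundary intersections that survive every other constraint:
  (132/17, 63/17)
  (191/21, 89/21)
  (9, 0)
  (95/7, 0)
  (796/65, 201/65)

5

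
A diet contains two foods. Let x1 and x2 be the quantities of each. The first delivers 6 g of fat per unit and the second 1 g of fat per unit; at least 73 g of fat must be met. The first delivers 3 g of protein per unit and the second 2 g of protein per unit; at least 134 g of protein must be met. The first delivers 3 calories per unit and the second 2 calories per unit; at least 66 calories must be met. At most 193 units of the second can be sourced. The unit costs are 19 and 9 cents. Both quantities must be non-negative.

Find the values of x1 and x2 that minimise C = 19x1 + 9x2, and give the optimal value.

Corner points and C = 19x1 + 9x2:
  (0, 73) → C = 657
  (0, 193) → C = 1737
  (134/3, 0) → C = 2546/3
  (4/3, 65) → C = 1831/3
The feasible region is unbounded (it extends along (1, 0)), but C strictly increases along every unbounded feasible direction, so there is no improving ray and the minimum is attained at a vertex.

x1 = 4/3, x2 = 65, minimum C = 1831/3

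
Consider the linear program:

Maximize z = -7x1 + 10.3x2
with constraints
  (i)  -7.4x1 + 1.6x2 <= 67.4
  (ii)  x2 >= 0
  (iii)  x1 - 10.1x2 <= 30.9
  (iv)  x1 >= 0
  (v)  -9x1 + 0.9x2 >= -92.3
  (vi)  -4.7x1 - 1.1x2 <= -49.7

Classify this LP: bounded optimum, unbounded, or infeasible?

bounded optimum

Vertices and z = -7x1 + 10.3x2:
  (10417/387, 64481/387) → z = 5912353/3870
  (269/783, 34228/783) → z = 1753327/3915
  (14626/1413, 1349/1413) → z = -884873/14130
The feasible region has finitely many vertices and no improving ray; the maximum is 5912353/3870 at (10417/387, 64481/387).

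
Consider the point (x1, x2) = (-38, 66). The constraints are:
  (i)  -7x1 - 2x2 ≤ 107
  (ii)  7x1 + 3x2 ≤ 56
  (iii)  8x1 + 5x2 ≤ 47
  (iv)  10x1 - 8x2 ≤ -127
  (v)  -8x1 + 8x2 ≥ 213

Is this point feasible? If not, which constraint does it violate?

not feasible — violates (i)

Constraint (i): -7x1 - 2x2 = 134, which is not ≤ 107. All other constraints are satisfied.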